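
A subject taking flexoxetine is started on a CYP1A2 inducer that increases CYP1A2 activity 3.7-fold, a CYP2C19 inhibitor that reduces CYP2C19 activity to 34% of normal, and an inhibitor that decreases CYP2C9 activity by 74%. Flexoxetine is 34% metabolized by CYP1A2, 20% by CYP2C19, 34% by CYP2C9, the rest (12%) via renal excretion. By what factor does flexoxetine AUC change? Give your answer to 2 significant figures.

The CYP1A2 pathway (34% of clearance) increases to 3.7× activity: 0.34 × 3.7 = 1.258.
The CYP2C19 pathway (20% of clearance) falls to 0.34× activity: 0.2 × 0.34 = 0.068.
The CYP2C9 pathway (34% of clearance) is reduced to 0.26× activity: 0.34 × 0.26 = 0.0884.
Non-CYP routes (12%) are unchanged.
New clearance relative to baseline: 1.258 + 0.068 + 0.0884 + 0.12 = 1.5344.
Because AUC varies inversely with clearance, the combined effect is 1 / 1.5344 = 0.65.

0.65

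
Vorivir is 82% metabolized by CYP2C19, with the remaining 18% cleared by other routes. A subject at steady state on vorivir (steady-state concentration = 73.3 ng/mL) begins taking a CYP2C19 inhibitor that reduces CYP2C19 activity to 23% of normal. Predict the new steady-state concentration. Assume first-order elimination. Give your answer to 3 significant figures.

199 ng/mL

CYP2C19: 0.82 × 0.23 = 0.1886
Other: 0.18 (unchanged)
Relative clearance = 0.1886 + 0.18 = 0.3686.
New steady-state concentration = baseline ÷ relative clearance = 73.3 / 0.3686 = 199 ng/mL.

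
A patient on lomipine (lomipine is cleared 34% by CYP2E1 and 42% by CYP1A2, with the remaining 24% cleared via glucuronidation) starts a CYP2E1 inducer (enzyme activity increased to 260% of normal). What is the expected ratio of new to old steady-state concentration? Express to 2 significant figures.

The CYP2E1 pathway (34% of clearance) is boosted to 2.6× activity: 0.34 × 2.6 = 0.884.
CYP1A2 (42%) and the residual 24% are unaffected.
New clearance relative to baseline: 0.884 + 0.42 + 0.24 = 1.544.
Steady-state concentration is inversely proportional to clearance, so the fold-change is 1 / 1.544 = 0.65.

0.65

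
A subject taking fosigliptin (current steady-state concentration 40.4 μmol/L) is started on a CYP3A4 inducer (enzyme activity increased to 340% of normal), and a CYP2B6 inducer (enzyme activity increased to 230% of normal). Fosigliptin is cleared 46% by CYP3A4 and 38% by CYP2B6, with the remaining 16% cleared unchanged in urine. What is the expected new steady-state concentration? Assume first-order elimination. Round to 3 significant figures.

CYP3A4: 0.46 × 3.4 = 1.564
CYP2B6: 0.38 × 2.3 = 0.874
Other: 0.16 (unchanged)
CL_new/CL_old = 1.564 + 0.874 + 0.16 = 2.598.
Dividing the baseline by the relative clearance: 40.4 / 2.598 = 15.6 μmol/L.

15.6 μmol/L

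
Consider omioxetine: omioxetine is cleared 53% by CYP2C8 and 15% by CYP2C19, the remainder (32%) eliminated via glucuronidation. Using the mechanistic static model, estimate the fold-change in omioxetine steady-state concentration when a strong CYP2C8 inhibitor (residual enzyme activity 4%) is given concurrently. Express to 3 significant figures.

2.04

The CYP2C8 pathway (53% of clearance) drops to 0.04× activity: 0.53 × 0.04 = 0.0212.
CYP2C19 (15%) and the residual 32% are unaffected.
CL_new/CL_old = 0.0212 + 0.15 + 0.32 = 0.4912.
Since steady-state concentration ∝ 1/CL, the ratio is 1 / 0.4912 = 2.04.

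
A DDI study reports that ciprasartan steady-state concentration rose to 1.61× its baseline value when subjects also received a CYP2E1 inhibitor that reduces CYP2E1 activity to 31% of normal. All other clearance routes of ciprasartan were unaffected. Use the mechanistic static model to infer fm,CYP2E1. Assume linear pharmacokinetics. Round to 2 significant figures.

0.55

Call the CYP2E1 fraction fm. After the interaction, CL_new/CL_old = fm × 0.31 + (1 − fm).
Steady-state concentration ratio = 1 / (new CL fraction), so new CL fraction = 1 / 1.61 = 0.6211.
fm × 0.31 + 1 − fm = 0.6211  ⇒  fm × (0.31 − 1) = −0.3789  ⇒  fm = 0.55.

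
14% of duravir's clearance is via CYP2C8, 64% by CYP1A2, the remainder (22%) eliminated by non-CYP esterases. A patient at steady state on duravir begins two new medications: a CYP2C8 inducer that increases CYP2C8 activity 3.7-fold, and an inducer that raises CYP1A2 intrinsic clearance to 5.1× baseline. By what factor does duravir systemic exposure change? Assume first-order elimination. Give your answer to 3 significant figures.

CYP2C8: 0.14 × 3.7 = 0.518
CYP1A2: 0.64 × 5.1 = 3.264
Other: 0.22 (unchanged)
New clearance relative to baseline: 0.518 + 3.264 + 0.22 = 4.002.
Because systemic exposure varies inversely with clearance, the combined effect is 1 / 4.002 = 0.250.

0.250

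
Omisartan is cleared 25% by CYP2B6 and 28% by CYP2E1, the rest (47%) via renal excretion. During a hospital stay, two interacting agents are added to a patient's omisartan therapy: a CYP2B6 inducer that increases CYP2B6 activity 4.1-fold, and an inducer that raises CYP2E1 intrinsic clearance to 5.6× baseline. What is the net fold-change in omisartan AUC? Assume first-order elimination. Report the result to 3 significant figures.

0.326

The CYP2B6 pathway (25% of clearance) rises to 4.1× activity: 0.25 × 4.1 = 1.025.
The CYP2E1 pathway (28% of clearance) rises to 5.6× activity: 0.28 × 5.6 = 1.568.
The remaining 47% of clearance is unaffected.
New clearance relative to baseline: 1.025 + 1.568 + 0.47 = 3.063.
AUC ∝ 1/CL: fold-change = 1 / 3.063 = 0.326.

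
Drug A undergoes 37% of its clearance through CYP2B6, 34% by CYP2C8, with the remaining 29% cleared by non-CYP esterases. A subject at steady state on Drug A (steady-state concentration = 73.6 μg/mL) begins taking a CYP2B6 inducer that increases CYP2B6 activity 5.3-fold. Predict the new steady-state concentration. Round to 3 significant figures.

The CYP2B6 pathway (37% of clearance) rises to 5.3× activity: 0.37 × 5.3 = 1.961.
CYP2C8 (34%) and the residual 29% are unaffected.
Relative clearance = 1.961 + 0.34 + 0.29 = 2.591.
With dosing unchanged, steady-state concentration scales as 1/CL: 73.6 / 2.591 = 28.4 μg/mL.

28.4 μg/mL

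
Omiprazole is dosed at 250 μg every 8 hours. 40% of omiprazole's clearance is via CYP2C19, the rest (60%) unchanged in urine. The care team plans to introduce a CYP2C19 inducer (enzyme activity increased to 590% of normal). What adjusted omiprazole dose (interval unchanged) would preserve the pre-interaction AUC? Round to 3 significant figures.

740 μg

CYP2C19: 0.4 × 5.9 = 2.36
Other: 0.6 (unchanged)
New clearance relative to baseline: 2.36 + 0.6 = 2.96.
To maintain the same steady-state level, dose must scale with clearance: new dose = 250 × 2.96 = 740 μg.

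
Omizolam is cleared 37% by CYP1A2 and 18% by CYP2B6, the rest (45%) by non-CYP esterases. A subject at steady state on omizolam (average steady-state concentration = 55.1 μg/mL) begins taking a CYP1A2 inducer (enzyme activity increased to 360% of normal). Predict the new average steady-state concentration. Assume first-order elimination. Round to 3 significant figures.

The CYP1A2 pathway (37% of clearance) is boosted to 3.6× activity: 0.37 × 3.6 = 1.332.
CYP2B6 (18%) and the residual 45% are unaffected.
Relative clearance = 1.332 + 0.18 + 0.45 = 1.962.
New average steady-state concentration = baseline ÷ relative clearance = 55.1 / 1.962 = 28.1 μg/mL.

28.1 μg/mL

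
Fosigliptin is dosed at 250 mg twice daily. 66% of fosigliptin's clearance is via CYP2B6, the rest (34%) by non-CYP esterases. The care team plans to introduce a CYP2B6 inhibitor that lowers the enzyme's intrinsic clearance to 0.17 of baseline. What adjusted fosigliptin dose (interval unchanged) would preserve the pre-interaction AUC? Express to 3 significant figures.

CYP2B6: 0.66 × 0.17 = 0.1122
Other: 0.34 (unchanged)
Relative clearance = 0.1122 + 0.34 = 0.4522.
Exposure is unchanged when dose changes in proportion to clearance. New dose = 250 mg × 0.4522 = 113 mg.

113 mg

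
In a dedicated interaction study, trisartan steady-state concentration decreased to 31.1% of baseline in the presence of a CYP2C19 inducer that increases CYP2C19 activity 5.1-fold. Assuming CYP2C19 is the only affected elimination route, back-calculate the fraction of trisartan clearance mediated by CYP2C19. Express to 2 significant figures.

0.54

CL'/CL = 1 / 0.311 = 3.215
5.1·fm + (1 − fm) = 3.215
fm = (3.215 − 1) / (5.1 − 1) = 0.54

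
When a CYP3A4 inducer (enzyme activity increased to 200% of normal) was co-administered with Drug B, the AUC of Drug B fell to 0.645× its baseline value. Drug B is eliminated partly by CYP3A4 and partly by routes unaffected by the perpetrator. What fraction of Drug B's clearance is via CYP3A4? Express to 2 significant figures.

CL'/CL = 1 / 0.645 = 1.55
2·fm + (1 − fm) = 1.55
fm = (1.55 − 1) / (2 − 1) = 0.55

0.55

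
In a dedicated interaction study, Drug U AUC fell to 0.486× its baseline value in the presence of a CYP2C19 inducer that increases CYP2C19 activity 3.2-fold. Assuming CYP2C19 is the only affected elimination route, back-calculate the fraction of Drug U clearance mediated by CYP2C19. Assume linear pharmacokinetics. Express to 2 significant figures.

0.48

Let x = fm,CYP2C19. Because AUC ∝ 1/CL, relative clearance rose to 1/0.486 = 2.058.
Only the CYP2C19 route changed, so 2.058 = x·3.2 + (1 − x), giving x = 0.48.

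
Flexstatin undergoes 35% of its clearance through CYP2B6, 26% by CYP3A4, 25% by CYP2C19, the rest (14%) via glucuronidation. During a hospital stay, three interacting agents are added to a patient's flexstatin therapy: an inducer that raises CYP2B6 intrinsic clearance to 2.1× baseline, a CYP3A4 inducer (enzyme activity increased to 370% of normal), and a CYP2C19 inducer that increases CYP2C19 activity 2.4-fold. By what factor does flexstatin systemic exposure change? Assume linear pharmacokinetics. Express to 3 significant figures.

The CYP2B6 pathway (35% of clearance) rises to 2.1× activity: 0.35 × 2.1 = 0.735.
The CYP3A4 pathway (26% of clearance) rises to 3.7× activity: 0.26 × 3.7 = 0.962.
The CYP2C19 pathway (25% of clearance) is boosted to 2.4× activity: 0.25 × 2.4 = 0.6.
Non-CYP routes (14%) are unchanged.
New clearance relative to baseline: 0.735 + 0.962 + 0.6 + 0.14 = 2.437.
Because systemic exposure varies inversely with clearance, the combined effect is 1 / 2.437 = 0.410.

0.410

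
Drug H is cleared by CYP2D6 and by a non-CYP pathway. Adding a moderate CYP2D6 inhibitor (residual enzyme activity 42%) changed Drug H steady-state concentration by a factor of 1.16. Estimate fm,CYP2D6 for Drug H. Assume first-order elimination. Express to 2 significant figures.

CL'/CL = 1 / 1.16 = 0.8621
0.42·fm + (1 − fm) = 0.8621
fm = (0.8621 − 1) / (0.42 − 1) = 0.24

0.24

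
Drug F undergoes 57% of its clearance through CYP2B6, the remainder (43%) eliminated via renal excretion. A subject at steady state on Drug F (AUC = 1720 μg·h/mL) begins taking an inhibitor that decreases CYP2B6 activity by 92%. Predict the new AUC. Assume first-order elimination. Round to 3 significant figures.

3.62 × 10³ μg·h/mL

The CYP2B6 pathway (57% of clearance) falls to 0.08× activity: 0.57 × 0.08 = 0.0456.
Non-CYP routes (43%) are unchanged.
CL_new/CL_old = 0.0456 + 0.43 = 0.4756.
AUC ∝ 1/CL, so new value = 1720 / 0.4756 = 3.62 × 10³ μg·h/mL.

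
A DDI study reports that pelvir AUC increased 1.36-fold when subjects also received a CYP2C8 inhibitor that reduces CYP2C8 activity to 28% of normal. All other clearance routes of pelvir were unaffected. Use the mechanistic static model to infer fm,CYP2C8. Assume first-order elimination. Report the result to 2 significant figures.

0.37

CL'/CL = 1 / 1.36 = 0.7353
0.28·fm + (1 − fm) = 0.7353
fm = (0.7353 − 1) / (0.28 − 1) = 0.37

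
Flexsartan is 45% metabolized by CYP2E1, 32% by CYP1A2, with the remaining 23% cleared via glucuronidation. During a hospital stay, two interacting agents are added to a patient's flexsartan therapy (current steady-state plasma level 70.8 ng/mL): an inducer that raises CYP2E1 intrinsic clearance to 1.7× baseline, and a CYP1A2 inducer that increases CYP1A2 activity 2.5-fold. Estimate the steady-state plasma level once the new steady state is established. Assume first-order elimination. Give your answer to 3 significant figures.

CYP2E1: 0.45 × 1.7 = 0.765
CYP1A2: 0.32 × 2.5 = 0.8
Other: 0.23 (unchanged)
CL_new/CL_old = 0.765 + 0.8 + 0.23 = 1.795.
New steady-state plasma level = 70.8 / 1.795 = 39.4 ng/mL (concentration scales inversely with clearance).

39.4 ng/mL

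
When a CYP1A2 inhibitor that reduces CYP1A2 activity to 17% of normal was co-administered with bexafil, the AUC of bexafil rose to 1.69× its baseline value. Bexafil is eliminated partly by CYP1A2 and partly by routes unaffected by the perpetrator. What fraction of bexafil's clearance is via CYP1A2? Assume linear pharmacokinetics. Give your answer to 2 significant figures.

CL'/CL = 1 / 1.69 = 0.5917
0.17·fm + (1 − fm) = 0.5917
fm = (0.5917 − 1) / (0.17 − 1) = 0.49

0.49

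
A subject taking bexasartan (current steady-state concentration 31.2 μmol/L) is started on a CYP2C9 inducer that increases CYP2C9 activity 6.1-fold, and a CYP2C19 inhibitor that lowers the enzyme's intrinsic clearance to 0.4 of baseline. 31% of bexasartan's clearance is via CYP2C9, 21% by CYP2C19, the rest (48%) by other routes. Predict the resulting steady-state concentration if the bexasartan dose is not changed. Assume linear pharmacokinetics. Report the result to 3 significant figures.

CYP2C9: 0.31 × 6.1 = 1.891
CYP2C19: 0.21 × 0.4 = 0.084
Other: 0.48 (unchanged)
CL_new/CL_old = 1.891 + 0.084 + 0.48 = 2.455.
New steady-state concentration = 31.2 / 2.455 = 12.7 μmol/L (concentration scales inversely with clearance).

12.7 μmol/L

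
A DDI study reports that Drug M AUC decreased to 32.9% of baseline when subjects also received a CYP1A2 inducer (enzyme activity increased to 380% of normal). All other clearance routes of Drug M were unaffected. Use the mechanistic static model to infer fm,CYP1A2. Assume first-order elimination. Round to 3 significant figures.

0.728

Write x for the fraction cleared via CYP1A2. The observed AUC change means clearance rose to 1/0.329 = 3.04 of baseline.
Only the CYP1A2 route changed, so 3.04 = x·3.8 + (1 − x), giving x = 0.728.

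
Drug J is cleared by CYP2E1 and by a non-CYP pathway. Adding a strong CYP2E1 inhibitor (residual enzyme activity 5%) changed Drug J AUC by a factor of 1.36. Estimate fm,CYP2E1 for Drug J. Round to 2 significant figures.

CL'/CL = 1 / 1.36 = 0.7353
0.05·fm + (1 − fm) = 0.7353
fm = (0.7353 − 1) / (0.05 − 1) = 0.28

0.28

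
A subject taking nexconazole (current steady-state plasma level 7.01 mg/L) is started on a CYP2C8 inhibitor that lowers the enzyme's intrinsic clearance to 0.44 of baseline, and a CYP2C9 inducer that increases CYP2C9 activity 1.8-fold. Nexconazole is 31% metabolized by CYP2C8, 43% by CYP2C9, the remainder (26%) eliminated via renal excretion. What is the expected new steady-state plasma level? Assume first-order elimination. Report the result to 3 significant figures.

The CYP2C8 pathway (31% of clearance) drops to 0.44× activity: 0.31 × 0.44 = 0.1364.
The CYP2C9 pathway (43% of clearance) rises to 1.8× activity: 0.43 × 1.8 = 0.774.
Non-CYP routes (26%) are unchanged.
Relative clearance = 0.1364 + 0.774 + 0.26 = 1.1704.
Dividing the baseline by the relative clearance: 7.01 / 1.1704 = 5.99 mg/L.

5.99 mg/L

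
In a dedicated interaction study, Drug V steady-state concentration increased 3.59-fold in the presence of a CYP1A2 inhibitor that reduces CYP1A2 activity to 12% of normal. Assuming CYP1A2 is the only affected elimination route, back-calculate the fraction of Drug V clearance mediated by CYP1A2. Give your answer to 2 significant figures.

Write x for the fraction cleared via CYP1A2. The observed steady-state concentration change means clearance fell to 1/3.59 = 0.2786 of baseline.
Setting x·0.12 + (1 − x) = 0.2786 and solving: x = (0.2786 − 1)/(0.12 − 1) = 0.82.

0.82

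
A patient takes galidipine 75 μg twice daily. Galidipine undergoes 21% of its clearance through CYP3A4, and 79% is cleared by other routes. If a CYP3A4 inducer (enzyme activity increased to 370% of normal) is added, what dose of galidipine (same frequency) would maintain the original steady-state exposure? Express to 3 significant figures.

The CYP3A4 pathway (21% of clearance) rises to 3.7× activity: 0.21 × 3.7 = 0.777.
The remaining 79% of clearance is unaffected.
CL_new/CL_old = 0.777 + 0.79 = 1.567.
Exposure is unchanged when dose changes in proportion to clearance. New dose = 75 μg × 1.567 = 118 μg.

118 μg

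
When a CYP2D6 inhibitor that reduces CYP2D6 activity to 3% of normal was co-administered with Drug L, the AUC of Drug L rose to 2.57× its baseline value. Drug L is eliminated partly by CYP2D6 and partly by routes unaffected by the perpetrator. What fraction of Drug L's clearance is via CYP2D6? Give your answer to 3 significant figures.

Write x for the fraction cleared via CYP2D6. The observed AUC change means clearance fell to 1/2.57 = 0.3891 of baseline.
Setting x·0.03 + (1 − x) = 0.3891 and solving: x = (0.3891 − 1)/(0.03 − 1) = 0.630.

0.630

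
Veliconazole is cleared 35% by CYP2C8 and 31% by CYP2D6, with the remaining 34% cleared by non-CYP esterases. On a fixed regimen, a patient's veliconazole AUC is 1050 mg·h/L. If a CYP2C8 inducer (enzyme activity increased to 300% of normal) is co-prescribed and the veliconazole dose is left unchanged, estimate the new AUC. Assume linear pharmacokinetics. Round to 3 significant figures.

618 mg·h/L

CYP2C8: 0.35 × 3 = 1.05
CYP2D6: 0.31 (unchanged)
Other: 0.34 (unchanged)
New clearance relative to baseline: 1.05 + 0.31 + 0.34 = 1.7.
With dosing unchanged, AUC scales as 1/CL: 1050 / 1.7 = 618 mg·h/L.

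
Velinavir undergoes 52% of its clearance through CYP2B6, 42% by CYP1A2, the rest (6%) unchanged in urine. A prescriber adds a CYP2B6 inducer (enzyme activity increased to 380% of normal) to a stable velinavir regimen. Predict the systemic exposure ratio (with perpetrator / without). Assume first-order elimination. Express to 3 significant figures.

0.407

The CYP2B6 pathway (52% of clearance) increases to 3.8× activity: 0.52 × 3.8 = 1.976.
CYP1A2 (42%) and the residual 6% are unaffected.
Relative clearance = 1.976 + 0.42 + 0.06 = 2.456.
Systemic exposure is inversely proportional to clearance, so the fold-change is 1 / 2.456 = 0.407.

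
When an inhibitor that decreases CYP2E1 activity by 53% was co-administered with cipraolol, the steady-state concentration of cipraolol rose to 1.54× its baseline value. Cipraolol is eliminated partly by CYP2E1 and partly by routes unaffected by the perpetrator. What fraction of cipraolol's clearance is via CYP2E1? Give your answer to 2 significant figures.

Call the CYP2E1 fraction fm. After the interaction, CL_new/CL_old = fm × 0.47 + (1 − fm).
Steady-state concentration ratio = 1 / (new CL fraction), so new CL fraction = 1 / 1.54 = 0.6494.
fm × 0.47 + 1 − fm = 0.6494  ⇒  fm × (0.47 − 1) = −0.3506  ⇒  fm = 0.66.

0.66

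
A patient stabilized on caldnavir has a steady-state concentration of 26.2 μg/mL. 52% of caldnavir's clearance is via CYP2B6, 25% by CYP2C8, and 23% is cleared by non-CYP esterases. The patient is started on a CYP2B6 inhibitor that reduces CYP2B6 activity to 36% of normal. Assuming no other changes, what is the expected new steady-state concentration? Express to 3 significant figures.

CYP2B6: 0.52 × 0.36 = 0.1872
CYP2C8: 0.25 (unchanged)
Other: 0.23 (unchanged)
New clearance relative to baseline: 0.1872 + 0.25 + 0.23 = 0.6672.
Steady-state concentration ∝ 1/CL, so new value = 26.2 / 0.6672 = 39.3 μg/mL.

39.3 μg/mL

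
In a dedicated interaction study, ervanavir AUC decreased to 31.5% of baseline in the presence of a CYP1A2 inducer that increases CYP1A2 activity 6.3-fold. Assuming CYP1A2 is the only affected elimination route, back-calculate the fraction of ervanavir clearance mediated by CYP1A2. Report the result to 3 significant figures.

0.410

Let x = fm,CYP1A2. Because AUC ∝ 1/CL, relative clearance rose to 1/0.315 = 3.175.
Only the CYP1A2 route changed, so 3.175 = x·6.3 + (1 − x), giving x = 0.410.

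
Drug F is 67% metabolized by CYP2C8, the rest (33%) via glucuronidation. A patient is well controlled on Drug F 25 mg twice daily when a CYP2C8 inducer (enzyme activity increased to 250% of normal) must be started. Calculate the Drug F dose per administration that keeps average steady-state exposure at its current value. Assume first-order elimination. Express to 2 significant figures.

50 mg

The CYP2C8 pathway (67% of clearance) rises to 2.5× activity: 0.67 × 2.5 = 1.675.
Non-CYP routes (33%) are unchanged.
Relative clearance = 1.675 + 0.33 = 2.005.
To maintain the same steady-state level, dose must scale with clearance: new dose = 25 × 2.005 = 50 mg.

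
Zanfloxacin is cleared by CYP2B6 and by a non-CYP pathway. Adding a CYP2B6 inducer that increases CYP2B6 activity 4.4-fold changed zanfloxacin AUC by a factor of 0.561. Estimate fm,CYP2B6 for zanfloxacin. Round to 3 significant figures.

0.230

CL'/CL = 1 / 0.561 = 1.783
4.4·fm + (1 − fm) = 1.783
fm = (1.783 − 1) / (4.4 − 1) = 0.230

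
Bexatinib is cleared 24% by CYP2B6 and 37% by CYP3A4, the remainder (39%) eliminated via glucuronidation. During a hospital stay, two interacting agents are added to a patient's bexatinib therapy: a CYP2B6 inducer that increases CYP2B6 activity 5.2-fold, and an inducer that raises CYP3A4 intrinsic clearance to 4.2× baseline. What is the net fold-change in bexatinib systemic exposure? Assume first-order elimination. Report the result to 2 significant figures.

0.31

The CYP2B6 pathway (24% of clearance) rises to 5.2× activity: 0.24 × 5.2 = 1.248.
The CYP3A4 pathway (37% of clearance) increases to 4.2× activity: 0.37 × 4.2 = 1.554.
Non-CYP routes (39%) are unchanged.
New clearance relative to baseline: 1.248 + 1.554 + 0.39 = 3.192.
Because systemic exposure varies inversely with clearance, the combined effect is 1 / 3.192 = 0.31.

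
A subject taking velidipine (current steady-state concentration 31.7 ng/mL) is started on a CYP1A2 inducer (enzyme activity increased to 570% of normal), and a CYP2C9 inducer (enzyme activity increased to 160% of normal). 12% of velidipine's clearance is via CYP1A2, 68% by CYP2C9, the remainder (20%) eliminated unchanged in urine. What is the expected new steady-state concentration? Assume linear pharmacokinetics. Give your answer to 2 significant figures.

The CYP1A2 pathway (12% of clearance) is boosted to 5.7× activity: 0.12 × 5.7 = 0.684.
The CYP2C9 pathway (68% of clearance) increases to 1.6× activity: 0.68 × 1.6 = 1.088.
The remaining 20% of clearance is unaffected.
CL_new/CL_old = 0.684 + 1.088 + 0.2 = 1.972.
Dividing the baseline by the relative clearance: 31.7 / 1.972 = 16 ng/mL.

16 ng/mL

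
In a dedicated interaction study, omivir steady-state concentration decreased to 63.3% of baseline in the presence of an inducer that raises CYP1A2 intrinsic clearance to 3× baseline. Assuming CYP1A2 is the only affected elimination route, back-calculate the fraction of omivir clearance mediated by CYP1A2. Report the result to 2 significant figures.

Let x = fm,CYP1A2. Because steady-state concentration ∝ 1/CL, relative clearance rose to 1/0.633 = 1.58.
Setting x·3 + (1 − x) = 1.58 and solving: x = (1.58 − 1)/(3 − 1) = 0.29.

0.29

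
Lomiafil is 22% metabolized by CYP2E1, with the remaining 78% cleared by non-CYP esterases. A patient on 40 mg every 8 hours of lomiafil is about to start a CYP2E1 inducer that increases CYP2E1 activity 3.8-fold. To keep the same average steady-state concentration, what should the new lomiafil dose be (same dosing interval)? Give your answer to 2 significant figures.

The CYP2E1 pathway (22% of clearance) rises to 3.8× activity: 0.22 × 3.8 = 0.836.
The remaining 78% of clearance is unaffected.
Relative clearance = 0.836 + 0.78 = 1.616.
Exposure is unchanged when dose changes in proportion to clearance. New dose = 40 mg × 1.616 = 65 mg.

65 mg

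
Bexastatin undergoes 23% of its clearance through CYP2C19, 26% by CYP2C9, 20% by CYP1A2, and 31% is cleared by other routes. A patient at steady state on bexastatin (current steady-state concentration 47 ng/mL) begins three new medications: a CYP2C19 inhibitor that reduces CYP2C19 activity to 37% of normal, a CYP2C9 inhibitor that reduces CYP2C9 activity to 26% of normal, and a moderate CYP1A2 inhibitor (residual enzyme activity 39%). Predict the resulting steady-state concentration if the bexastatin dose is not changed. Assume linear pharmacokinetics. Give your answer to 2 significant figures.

The CYP2C19 pathway (23% of clearance) is reduced to 0.37× activity: 0.23 × 0.37 = 0.0851.
The CYP2C9 pathway (26% of clearance) is reduced to 0.26× activity: 0.26 × 0.26 = 0.0676.
The CYP1A2 pathway (20% of clearance) drops to 0.39× activity: 0.2 × 0.39 = 0.078.
Non-CYP routes (31%) are unchanged.
New clearance relative to baseline: 0.0851 + 0.0676 + 0.078 + 0.31 = 0.5407.
Steady-state concentration ∝ 1/CL: new value = 47 / 0.5407 = 87 ng/mL.

87 ng/mL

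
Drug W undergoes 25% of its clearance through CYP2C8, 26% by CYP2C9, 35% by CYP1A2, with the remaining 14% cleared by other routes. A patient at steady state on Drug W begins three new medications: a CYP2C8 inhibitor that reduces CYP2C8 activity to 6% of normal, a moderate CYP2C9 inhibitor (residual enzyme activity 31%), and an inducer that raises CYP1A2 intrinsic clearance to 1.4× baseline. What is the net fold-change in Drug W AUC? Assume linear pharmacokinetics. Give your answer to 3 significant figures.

1.38

CYP2C8: 0.25 × 0.06 = 0.015
CYP2C9: 0.26 × 0.31 = 0.0806
CYP1A2: 0.35 × 1.4 = 0.49
Other: 0.14 (unchanged)
Relative clearance = 0.015 + 0.0806 + 0.49 + 0.14 = 0.7256.
Net AUC ratio = 1 / 0.7256 = 1.38.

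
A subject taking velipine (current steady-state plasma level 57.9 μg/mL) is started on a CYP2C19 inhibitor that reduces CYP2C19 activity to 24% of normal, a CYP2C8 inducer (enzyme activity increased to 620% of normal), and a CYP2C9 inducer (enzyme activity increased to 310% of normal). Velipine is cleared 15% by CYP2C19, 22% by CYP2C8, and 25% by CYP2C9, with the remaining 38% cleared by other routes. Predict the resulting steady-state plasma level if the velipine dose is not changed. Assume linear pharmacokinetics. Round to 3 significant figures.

22.7 μg/mL

The CYP2C19 pathway (15% of clearance) drops to 0.24× activity: 0.15 × 0.24 = 0.036.
The CYP2C8 pathway (22% of clearance) increases to 6.2× activity: 0.22 × 6.2 = 1.364.
The CYP2C9 pathway (25% of clearance) increases to 3.1× activity: 0.25 × 3.1 = 0.775.
Non-CYP routes (38%) are unchanged.
CL_new/CL_old = 0.036 + 1.364 + 0.775 + 0.38 = 2.555.
New steady-state plasma level = 57.9 / 2.555 = 22.7 μg/mL (concentration scales inversely with clearance).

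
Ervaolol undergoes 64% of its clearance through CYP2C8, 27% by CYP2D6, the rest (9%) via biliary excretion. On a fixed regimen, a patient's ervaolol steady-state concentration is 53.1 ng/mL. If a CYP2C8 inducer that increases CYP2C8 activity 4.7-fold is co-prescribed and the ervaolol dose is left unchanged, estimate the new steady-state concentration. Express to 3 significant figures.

The CYP2C8 pathway (64% of clearance) rises to 4.7× activity: 0.64 × 4.7 = 3.008.
CYP2D6 (27%) and the residual 9% are unaffected.
New clearance relative to baseline: 3.008 + 0.27 + 0.09 = 3.368.
New steady-state concentration = baseline ÷ relative clearance = 53.1 / 3.368 = 15.8 ng/mL.

15.8 ng/mL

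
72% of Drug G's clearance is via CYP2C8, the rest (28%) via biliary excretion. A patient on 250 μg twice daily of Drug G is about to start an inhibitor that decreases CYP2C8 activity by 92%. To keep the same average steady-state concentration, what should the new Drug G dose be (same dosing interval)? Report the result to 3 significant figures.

The CYP2C8 pathway (72% of clearance) is reduced to 0.08× activity: 0.72 × 0.08 = 0.0576.
Non-CYP routes (28%) are unchanged.
Relative clearance = 0.0576 + 0.28 = 0.3376.
To maintain the same steady-state level, dose must scale with clearance: new dose = 250 × 0.3376 = 84.4 μg.

84.4 μg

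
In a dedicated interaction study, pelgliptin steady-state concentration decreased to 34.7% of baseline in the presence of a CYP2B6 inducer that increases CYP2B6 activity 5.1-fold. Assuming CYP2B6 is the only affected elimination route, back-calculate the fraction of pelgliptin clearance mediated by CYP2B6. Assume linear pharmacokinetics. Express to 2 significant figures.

CL'/CL = 1 / 0.347 = 2.882
5.1·fm + (1 − fm) = 2.882
fm = (2.882 − 1) / (5.1 − 1) = 0.46

0.46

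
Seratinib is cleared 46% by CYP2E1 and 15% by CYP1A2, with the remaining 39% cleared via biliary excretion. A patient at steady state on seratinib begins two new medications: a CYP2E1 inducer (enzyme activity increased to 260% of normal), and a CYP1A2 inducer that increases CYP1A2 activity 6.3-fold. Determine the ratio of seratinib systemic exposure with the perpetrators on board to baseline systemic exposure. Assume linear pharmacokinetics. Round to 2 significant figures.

0.40

CYP2E1: 0.46 × 2.6 = 1.196
CYP1A2: 0.15 × 6.3 = 0.945
Other: 0.39 (unchanged)
Relative clearance = 1.196 + 0.945 + 0.39 = 2.531.
Systemic exposure ∝ 1/CL: fold-change = 1 / 2.531 = 0.40.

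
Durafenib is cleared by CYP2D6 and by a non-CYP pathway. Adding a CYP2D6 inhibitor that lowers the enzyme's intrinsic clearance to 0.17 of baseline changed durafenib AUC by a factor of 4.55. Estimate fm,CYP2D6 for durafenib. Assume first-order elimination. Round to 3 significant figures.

Write x for the fraction cleared via CYP2D6. The observed AUC change means clearance fell to 1/4.55 = 0.2198 of baseline.
Only the CYP2D6 route changed, so 0.2198 = x·0.17 + (1 − x), giving x = 0.940.

0.940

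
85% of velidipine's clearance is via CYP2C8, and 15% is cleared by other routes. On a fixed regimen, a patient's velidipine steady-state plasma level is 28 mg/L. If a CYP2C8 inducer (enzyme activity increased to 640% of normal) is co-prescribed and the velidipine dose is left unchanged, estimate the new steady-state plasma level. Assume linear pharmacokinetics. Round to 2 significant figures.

5.0 mg/L

The CYP2C8 pathway (85% of clearance) rises to 6.4× activity: 0.85 × 6.4 = 5.44.
Non-CYP routes (15%) are unchanged.
New clearance relative to baseline: 5.44 + 0.15 = 5.59.
With dosing unchanged, steady-state plasma level scales as 1/CL: 28 / 5.59 = 5.0 mg/L.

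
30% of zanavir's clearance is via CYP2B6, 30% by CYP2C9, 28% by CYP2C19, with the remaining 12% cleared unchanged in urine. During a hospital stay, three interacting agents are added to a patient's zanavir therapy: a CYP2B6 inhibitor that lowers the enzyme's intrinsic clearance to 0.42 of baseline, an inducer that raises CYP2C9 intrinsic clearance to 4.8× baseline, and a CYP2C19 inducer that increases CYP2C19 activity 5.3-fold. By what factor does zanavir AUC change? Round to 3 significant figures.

The CYP2B6 pathway (30% of clearance) is reduced to 0.42× activity: 0.3 × 0.42 = 0.126.
The CYP2C9 pathway (30% of clearance) rises to 4.8× activity: 0.3 × 4.8 = 1.44.
The CYP2C19 pathway (28% of clearance) is boosted to 5.3× activity: 0.28 × 5.3 = 1.484.
The remaining 12% of clearance is unaffected.
CL_new/CL_old = 0.126 + 1.44 + 1.484 + 0.12 = 3.17.
Net AUC ratio = 1 / 3.17 = 0.315.

0.315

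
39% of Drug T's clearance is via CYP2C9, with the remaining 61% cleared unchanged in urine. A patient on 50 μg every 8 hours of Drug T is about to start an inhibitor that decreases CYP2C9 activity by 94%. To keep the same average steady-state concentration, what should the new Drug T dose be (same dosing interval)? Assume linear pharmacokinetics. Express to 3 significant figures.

The CYP2C9 pathway (39% of clearance) drops to 0.06× activity: 0.39 × 0.06 = 0.0234.
Non-CYP routes (61%) are unchanged.
New clearance relative to baseline: 0.0234 + 0.61 = 0.6334.
To maintain the same steady-state level, dose must scale with clearance: new dose = 50 × 0.6334 = 31.7 μg.

31.7 μg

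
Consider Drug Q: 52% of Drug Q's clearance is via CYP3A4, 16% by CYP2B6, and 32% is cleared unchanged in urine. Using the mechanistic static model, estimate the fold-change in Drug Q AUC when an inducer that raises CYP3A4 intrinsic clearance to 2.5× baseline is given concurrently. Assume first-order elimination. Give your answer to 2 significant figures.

CYP3A4: 0.52 × 2.5 = 1.3
CYP2B6: 0.16 (unchanged)
Other: 0.32 (unchanged)
New clearance relative to baseline: 1.3 + 0.16 + 0.32 = 1.78.
AUC ratio = CL_old/CL_new = 1 / 1.78 = 0.56.

0.56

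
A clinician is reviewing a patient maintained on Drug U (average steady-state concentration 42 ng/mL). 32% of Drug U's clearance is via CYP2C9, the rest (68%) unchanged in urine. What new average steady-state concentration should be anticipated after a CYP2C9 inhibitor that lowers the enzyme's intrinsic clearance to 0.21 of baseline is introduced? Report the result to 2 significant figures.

56 ng/mL

CYP2C9: 0.32 × 0.21 = 0.0672
Other: 0.68 (unchanged)
Relative clearance = 0.0672 + 0.68 = 0.7472.
Average steady-state concentration ∝ 1/CL, so new value = 42 / 0.7472 = 56 ng/mL.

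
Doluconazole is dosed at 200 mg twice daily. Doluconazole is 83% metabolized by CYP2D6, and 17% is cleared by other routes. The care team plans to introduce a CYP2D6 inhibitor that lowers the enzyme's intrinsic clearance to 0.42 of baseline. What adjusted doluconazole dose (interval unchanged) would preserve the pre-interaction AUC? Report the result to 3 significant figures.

The CYP2D6 pathway (83% of clearance) drops to 0.42× activity: 0.83 × 0.42 = 0.3486.
The remaining 17% of clearance is unaffected.
CL_new/CL_old = 0.3486 + 0.17 = 0.5186.
Css,avg = (dose rate)/CL, so holding Css fixed requires dose ∝ CL: 200 × 0.5186 = 104 mg.

104 mg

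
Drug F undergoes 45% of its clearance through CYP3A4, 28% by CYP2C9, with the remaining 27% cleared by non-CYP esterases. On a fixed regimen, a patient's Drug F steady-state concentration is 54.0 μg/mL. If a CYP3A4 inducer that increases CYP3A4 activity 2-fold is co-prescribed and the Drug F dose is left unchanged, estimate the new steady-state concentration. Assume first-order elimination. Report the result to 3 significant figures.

The CYP3A4 pathway (45% of clearance) increases to 2× activity: 0.45 × 2 = 0.9.
CYP2C9 (28%) and the residual 27% are unaffected.
Relative clearance = 0.9 + 0.28 + 0.27 = 1.45.
With dosing unchanged, steady-state concentration scales as 1/CL: 54.0 / 1.45 = 37.2 μg/mL.

37.2 μg/mL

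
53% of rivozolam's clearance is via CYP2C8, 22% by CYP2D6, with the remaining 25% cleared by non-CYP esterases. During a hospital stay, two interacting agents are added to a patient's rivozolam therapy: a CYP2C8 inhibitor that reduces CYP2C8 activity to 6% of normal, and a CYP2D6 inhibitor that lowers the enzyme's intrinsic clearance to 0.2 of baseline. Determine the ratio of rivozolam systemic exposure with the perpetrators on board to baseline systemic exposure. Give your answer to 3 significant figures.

3.07

The CYP2C8 pathway (53% of clearance) is reduced to 0.06× activity: 0.53 × 0.06 = 0.0318.
The CYP2D6 pathway (22% of clearance) falls to 0.2× activity: 0.22 × 0.2 = 0.044.
Non-CYP routes (25%) are unchanged.
Relative clearance = 0.0318 + 0.044 + 0.25 = 0.3258.
Because systemic exposure varies inversely with clearance, the combined effect is 1 / 0.3258 = 3.07.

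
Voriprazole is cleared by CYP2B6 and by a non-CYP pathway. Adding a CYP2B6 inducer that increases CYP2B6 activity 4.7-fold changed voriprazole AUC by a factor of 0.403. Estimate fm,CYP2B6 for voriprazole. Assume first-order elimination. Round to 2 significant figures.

Let x = fm,CYP2B6. Because AUC ∝ 1/CL, relative clearance rose to 1/0.403 = 2.481.
Setting x·4.7 + (1 − x) = 2.481 and solving: x = (2.481 − 1)/(4.7 − 1) = 0.40.

0.40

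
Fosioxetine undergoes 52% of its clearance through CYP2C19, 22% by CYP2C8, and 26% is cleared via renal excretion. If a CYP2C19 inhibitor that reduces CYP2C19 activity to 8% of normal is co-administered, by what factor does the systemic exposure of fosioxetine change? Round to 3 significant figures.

1.92

The CYP2C19 pathway (52% of clearance) is reduced to 0.08× activity: 0.52 × 0.08 = 0.0416.
CYP2C8 (22%) and the residual 26% are unaffected.
Relative clearance = 0.0416 + 0.22 + 0.26 = 0.5216.
Systemic exposure ratio = CL_old/CL_new = 1 / 0.5216 = 1.92.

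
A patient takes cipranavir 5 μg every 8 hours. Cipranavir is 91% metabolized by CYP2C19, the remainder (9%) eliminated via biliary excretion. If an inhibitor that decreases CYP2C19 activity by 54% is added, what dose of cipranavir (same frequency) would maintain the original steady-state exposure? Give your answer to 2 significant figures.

The CYP2C19 pathway (91% of clearance) is reduced to 0.46× activity: 0.91 × 0.46 = 0.4186.
The remaining 9% of clearance is unaffected.
CL_new/CL_old = 0.4186 + 0.09 = 0.5086.
Css,avg = (dose rate)/CL, so holding Css fixed requires dose ∝ CL: 5 × 0.5086 = 2.5 μg.

2.5 μg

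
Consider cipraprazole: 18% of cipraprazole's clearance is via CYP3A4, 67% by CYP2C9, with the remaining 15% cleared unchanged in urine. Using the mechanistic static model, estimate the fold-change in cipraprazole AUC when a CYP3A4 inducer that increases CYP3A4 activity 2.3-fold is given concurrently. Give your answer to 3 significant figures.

0.810

The CYP3A4 pathway (18% of clearance) is boosted to 2.3× activity: 0.18 × 2.3 = 0.414.
CYP2C9 (67%) and the residual 15% are unaffected.
CL_new/CL_old = 0.414 + 0.67 + 0.15 = 1.234.
AUC is inversely proportional to clearance, so the fold-change is 1 / 1.234 = 0.810.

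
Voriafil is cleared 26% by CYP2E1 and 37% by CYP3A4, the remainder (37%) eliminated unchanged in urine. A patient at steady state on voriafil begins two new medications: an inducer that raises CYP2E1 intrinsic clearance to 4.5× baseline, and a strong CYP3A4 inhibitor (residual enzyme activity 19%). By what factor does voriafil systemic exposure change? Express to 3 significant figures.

0.621

The CYP2E1 pathway (26% of clearance) rises to 4.5× activity: 0.26 × 4.5 = 1.17.
The CYP3A4 pathway (37% of clearance) is reduced to 0.19× activity: 0.37 × 0.19 = 0.0703.
Non-CYP routes (37%) are unchanged.
Relative clearance = 1.17 + 0.0703 + 0.37 = 1.6103.
Net systemic exposure ratio = 1 / 1.6103 = 0.621.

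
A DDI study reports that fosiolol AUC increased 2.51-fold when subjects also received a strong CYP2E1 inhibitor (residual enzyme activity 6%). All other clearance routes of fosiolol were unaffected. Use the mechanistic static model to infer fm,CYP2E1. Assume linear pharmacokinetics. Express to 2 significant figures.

Let fm be the CYP2E1 fraction. New clearance relative to baseline = fm × 0.06 + (1 − fm).
AUC ratio = 1 / (new CL fraction), so new CL fraction = 1 / 2.51 = 0.3984.
fm × 0.06 + 1 − fm = 0.3984  ⇒  fm × (0.06 − 1) = −0.6016  ⇒  fm = 0.64.

0.64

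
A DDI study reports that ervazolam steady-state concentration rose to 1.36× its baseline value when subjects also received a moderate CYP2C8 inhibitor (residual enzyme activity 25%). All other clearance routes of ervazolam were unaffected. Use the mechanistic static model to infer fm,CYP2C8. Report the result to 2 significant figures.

Write x for the fraction cleared via CYP2C8. The observed steady-state concentration change means clearance fell to 1/1.36 = 0.7353 of baseline.
Setting x·0.25 + (1 − x) = 0.7353 and solving: x = (0.7353 − 1)/(0.25 − 1) = 0.35.

0.35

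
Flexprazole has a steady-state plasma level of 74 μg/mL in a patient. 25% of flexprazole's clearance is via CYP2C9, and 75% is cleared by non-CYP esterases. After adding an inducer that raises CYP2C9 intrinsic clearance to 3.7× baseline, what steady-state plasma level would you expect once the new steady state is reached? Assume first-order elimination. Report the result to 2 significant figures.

44 μg/mL

The CYP2C9 pathway (25% of clearance) rises to 3.7× activity: 0.25 × 3.7 = 0.925.
Non-CYP routes (75%) are unchanged.
Relative clearance = 0.925 + 0.75 = 1.675.
Steady-state plasma level ∝ 1/CL, so new value = 74 / 1.675 = 44 μg/mL.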